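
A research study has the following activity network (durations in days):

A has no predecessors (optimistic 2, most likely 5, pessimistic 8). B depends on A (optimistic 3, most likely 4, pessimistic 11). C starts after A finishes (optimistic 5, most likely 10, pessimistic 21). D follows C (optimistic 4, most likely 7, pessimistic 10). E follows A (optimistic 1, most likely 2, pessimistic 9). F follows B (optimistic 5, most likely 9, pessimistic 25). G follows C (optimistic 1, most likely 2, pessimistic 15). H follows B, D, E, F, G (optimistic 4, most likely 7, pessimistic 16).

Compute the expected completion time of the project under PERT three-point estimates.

te_A = (2 + 4·5 + 8)/6 = 30/6 = 5
te_B = (3 + 4·4 + 11)/6 = 30/6 = 5
te_C = (5 + 4·10 + 21)/6 = 66/6 = 11
te_D = (4 + 4·7 + 10)/6 = 42/6 = 7
te_E = (1 + 4·2 + 9)/6 = 18/6 = 3
te_F = (5 + 4·9 + 25)/6 = 66/6 = 11
te_G = (1 + 4·2 + 15)/6 = 24/6 = 4
te_H = (4 + 4·7 + 16)/6 = 48/6 = 8

Forward pass:
ES_A = 0; EF_A = 5
ES_B = 5; EF_B = 5+5 = 10
ES_C = 5; EF_C = 5+11 = 16
ES_D = 16; EF_D = 16+7 = 23
ES_E = 5; EF_E = 5+3 = 8
ES_F = 10; EF_F = 10+11 = 21
ES_G = 16; EF_G = 16+4 = 20
ES_H = max(EF_B=10, EF_D=23, EF_E=8, EF_F=21, EF_G=20) = 23; EF_H = 23+8 = 31
Expected project duration μ = 31 days. Critical path: A → C → D → H.

31 days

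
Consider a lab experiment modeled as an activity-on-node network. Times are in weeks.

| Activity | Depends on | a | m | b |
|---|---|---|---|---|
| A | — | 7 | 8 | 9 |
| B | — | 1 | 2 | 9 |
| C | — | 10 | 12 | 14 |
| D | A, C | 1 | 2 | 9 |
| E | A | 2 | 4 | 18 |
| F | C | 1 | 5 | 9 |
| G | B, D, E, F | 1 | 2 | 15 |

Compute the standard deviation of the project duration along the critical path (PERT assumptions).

2.77 weeks

te_A = (7 + 4·8 + 9)/6 = 48/6 = 8; σ²_A = ((9−7)/6)² = 0.111
te_B = (1 + 4·2 + 9)/6 = 18/6 = 3; σ²_B = ((9−1)/6)² = 1.778
te_C = (10 + 4·12 + 14)/6 = 72/6 = 12; σ²_C = ((14−10)/6)² = 0.444
te_D = (1 + 4·2 + 9)/6 = 18/6 = 3; σ²_D = ((9−1)/6)² = 1.778
te_E = (2 + 4·4 + 18)/6 = 36/6 = 6; σ²_E = ((18−2)/6)² = 7.111
te_F = (1 + 4·5 + 9)/6 = 30/6 = 5; σ²_F = ((9−1)/6)² = 1.778
te_G = (1 + 4·2 + 15)/6 = 24/6 = 4; σ²_G = ((15−1)/6)² = 5.444

Forward pass:
ES_A = 0; EF_A = 8
ES_B = 0; EF_B = 3
ES_C = 0; EF_C = 12
ES_D = max(EF_A=8, EF_C=12) = 12; EF_D = 12+3 = 15
ES_E = 8; EF_E = 8+6 = 14
ES_F = 12; EF_F = 12+5 = 17
ES_G = max(EF_B=3, EF_D=15, EF_E=14, EF_F=17) = 17; EF_G = 17+4 = 21
Expected project duration μ = 21 weeks. Critical path: C → F → G.

Variance along critical path = 0.444 + 1.778 + 5.444 = 7.667
σ = √7.667 = 2.769 weeks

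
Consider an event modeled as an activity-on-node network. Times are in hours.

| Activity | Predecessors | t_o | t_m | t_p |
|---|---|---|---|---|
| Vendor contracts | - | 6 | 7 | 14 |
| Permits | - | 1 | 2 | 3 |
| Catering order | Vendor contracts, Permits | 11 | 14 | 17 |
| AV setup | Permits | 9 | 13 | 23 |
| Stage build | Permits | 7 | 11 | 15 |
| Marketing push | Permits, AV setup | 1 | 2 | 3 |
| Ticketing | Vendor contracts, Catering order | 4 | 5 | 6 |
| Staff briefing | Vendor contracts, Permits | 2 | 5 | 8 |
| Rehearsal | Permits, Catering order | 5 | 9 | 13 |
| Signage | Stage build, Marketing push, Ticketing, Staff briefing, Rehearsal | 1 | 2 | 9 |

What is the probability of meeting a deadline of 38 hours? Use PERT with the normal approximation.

te_Vendor contracts = (6 + 4·7 + 14)/6 = 48/6 = 8; σ²_Vendor contracts = ((14−6)/6)² = 1.778
te_Permits = (1 + 4·2 + 3)/6 = 12/6 = 2; σ²_Permits = ((3−1)/6)² = 0.111
te_Catering order = (11 + 4·14 + 17)/6 = 84/6 = 14; σ²_Catering order = ((17−11)/6)² = 1.000
te_AV setup = (9 + 4·13 + 23)/6 = 84/6 = 14; σ²_AV setup = ((23−9)/6)² = 5.444
te_Stage build = (7 + 4·11 + 15)/6 = 66/6 = 11; σ²_Stage build = ((15−7)/6)² = 1.778
te_Marketing push = (1 + 4·2 + 3)/6 = 12/6 = 2; σ²_Marketing push = ((3−1)/6)² = 0.111
te_Ticketing = (4 + 4·5 + 6)/6 = 30/6 = 5; σ²_Ticketing = ((6−4)/6)² = 0.111
te_Staff briefing = (2 + 4·5 + 8)/6 = 30/6 = 5; σ²_Staff briefing = ((8−2)/6)² = 1.000
te_Rehearsal = (5 + 4·9 + 13)/6 = 54/6 = 9; σ²_Rehearsal = ((13−5)/6)² = 1.778
te_Signage = (1 + 4·2 + 9)/6 = 18/6 = 3; σ²_Signage = ((9−1)/6)² = 1.778

Forward pass:
ES_Vendor contracts = 0; EF_Vendor contracts = 8
ES_Permits = 0; EF_Permits = 2
ES_Catering order = max(EF_Vendor contracts=8, EF_Permits=2) = 8; EF_Catering order = 8+14 = 22
ES_AV setup = 2; EF_AV setup = 2+14 = 16
ES_Stage build = 2; EF_Stage build = 2+11 = 13
ES_Marketing push = max(EF_Permits=2, EF_AV setup=16) = 16; EF_Marketing push = 16+2 = 18
ES_Ticketing = max(EF_Vendor contracts=8, EF_Catering order=22) = 22; EF_Ticketing = 22+5 = 27
ES_Staff briefing = max(EF_Vendor contracts=8, EF_Permits=2) = 8; EF_Staff briefing = 8+5 = 13
ES_Rehearsal = max(EF_Permits=2, EF_Catering order=22) = 22; EF_Rehearsal = 22+9 = 31
ES_Signage = max(EF_Stage build=13, EF_Marketing push=18, EF_Ticketing=27, EF_Staff briefing=13, EF_Rehearsal=31) = 31; EF_Signage = 31+3 = 34
Expected project duration μ = 34 hours. Critical path: Vendor contracts → Catering order → Rehearsal → Signage.

Variance along critical path = 1.778 + 1.000 + 1.778 + 1.778 = 6.333; σ = √6.333 = 2.517 hours.
Z = (38 − 34) / 2.517 = 1.589
P(T ≤ 38) = Φ(1.589) ≈ 0.944

0.944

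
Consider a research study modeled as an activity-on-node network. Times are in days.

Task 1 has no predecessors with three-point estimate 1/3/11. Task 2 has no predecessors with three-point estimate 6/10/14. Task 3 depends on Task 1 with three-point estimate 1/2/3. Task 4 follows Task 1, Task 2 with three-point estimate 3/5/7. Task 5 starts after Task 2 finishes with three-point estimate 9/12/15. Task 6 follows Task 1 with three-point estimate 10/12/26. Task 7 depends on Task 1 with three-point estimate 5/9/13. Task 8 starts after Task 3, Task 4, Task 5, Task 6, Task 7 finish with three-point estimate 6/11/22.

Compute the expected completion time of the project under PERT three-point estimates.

te_Task 1 = (1 + 4·3 + 11)/6 = 24/6 = 4
te_Task 2 = (6 + 4·10 + 14)/6 = 60/6 = 10
te_Task 3 = (1 + 4·2 + 3)/6 = 12/6 = 2
te_Task 4 = (3 + 4·5 + 7)/6 = 30/6 = 5
te_Task 5 = (9 + 4·12 + 15)/6 = 72/6 = 12
te_Task 6 = (10 + 4·12 + 26)/6 = 84/6 = 14
te_Task 7 = (5 + 4·9 + 13)/6 = 54/6 = 9
te_Task 8 = (6 + 4·11 + 22)/6 = 72/6 = 12

Forward pass:
ES_Task 1 = 0; EF_Task 1 = 4
ES_Task 2 = 0; EF_Task 2 = 10
ES_Task 3 = 4; EF_Task 3 = 4+2 = 6
ES_Task 4 = max(EF_Task 1=4, EF_Task 2=10) = 10; EF_Task 4 = 10+5 = 15
ES_Task 5 = 10; EF_Task 5 = 10+12 = 22
ES_Task 6 = 4; EF_Task 6 = 4+14 = 18
ES_Task 7 = 4; EF_Task 7 = 4+9 = 13
ES_Task 8 = max(EF_Task 3=6, EF_Task 4=15, EF_Task 5=22, EF_Task 6=18, EF_Task 7=13) = 22; EF_Task 8 = 22+12 = 34
Expected project duration μ = 34 days. Critical path: Task 2 → Task 5 → Task 8.

34 days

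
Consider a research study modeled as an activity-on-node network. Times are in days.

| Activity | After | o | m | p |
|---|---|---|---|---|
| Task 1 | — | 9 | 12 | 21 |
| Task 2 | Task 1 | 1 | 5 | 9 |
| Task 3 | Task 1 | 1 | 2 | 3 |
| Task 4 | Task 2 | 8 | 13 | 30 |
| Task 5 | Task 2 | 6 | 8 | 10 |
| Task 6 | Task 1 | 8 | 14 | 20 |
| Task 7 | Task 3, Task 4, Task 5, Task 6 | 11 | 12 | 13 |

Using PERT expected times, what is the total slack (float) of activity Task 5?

te_Task 1 = (9 + 4·12 + 21)/6 = 78/6 = 13
te_Task 2 = (1 + 4·5 + 9)/6 = 30/6 = 5
te_Task 3 = (1 + 4·2 + 3)/6 = 12/6 = 2
te_Task 4 = (8 + 4·13 + 30)/6 = 90/6 = 15
te_Task 5 = (6 + 4·8 + 10)/6 = 48/6 = 8
te_Task 6 = (8 + 4·14 + 20)/6 = 84/6 = 14
te_Task 7 = (11 + 4·12 + 13)/6 = 72/6 = 12

Forward pass:
ES_Task 1 = 0; EF_Task 1 = 13
ES_Task 2 = 13; EF_Task 2 = 13+5 = 18
ES_Task 3 = 13; EF_Task 3 = 13+2 = 15
ES_Task 4 = 18; EF_Task 4 = 18+15 = 33
ES_Task 5 = 18; EF_Task 5 = 18+8 = 26
ES_Task 6 = 13; EF_Task 6 = 13+14 = 27
ES_Task 7 = max(EF_Task 3=15, EF_Task 4=33, EF_Task 5=26, EF_Task 6=27) = 33; EF_Task 7 = 33+12 = 45
Expected project duration μ = 45 days. Critical path: Task 1 → Task 2 → Task 4 → Task 7.

Backward pass:
LF_Task 7 = 45; LS_Task 7 = 45−12 = 33
LF_Task 6 = LS_Task 7 = 33; LS_Task 6 = 33−14 = 19
LF_Task 5 = LS_Task 7 = 33; LS_Task 5 = 33−8 = 25
LF_Task 4 = LS_Task 7 = 33; LS_Task 4 = 33−15 = 18
LF_Task 3 = LS_Task 7 = 33; LS_Task 3 = 33−2 = 31
LF_Task 2 = min(LS_Task 4=18, LS_Task 5=25) = 18; LS_Task 2 = 18−5 = 13
LF_Task 1 = min(LS_Task 2=13, LS_Task 3=31, LS_Task 6=19) = 13; LS_Task 1 = 13−13 = 0
Slack_Task 5 = LS_Task 5 − ES_Task 5 = 25 − 18 = 7

7 days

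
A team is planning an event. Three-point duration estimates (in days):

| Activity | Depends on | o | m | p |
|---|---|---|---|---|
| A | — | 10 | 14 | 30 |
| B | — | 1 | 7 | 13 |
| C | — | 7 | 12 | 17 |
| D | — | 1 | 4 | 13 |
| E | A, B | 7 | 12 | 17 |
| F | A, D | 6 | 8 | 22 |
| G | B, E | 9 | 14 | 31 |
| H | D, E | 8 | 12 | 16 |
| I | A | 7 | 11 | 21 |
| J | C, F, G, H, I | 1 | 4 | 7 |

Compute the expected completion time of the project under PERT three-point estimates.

te_A = (10 + 4·14 + 30)/6 = 96/6 = 16
te_B = (1 + 4·7 + 13)/6 = 42/6 = 7
te_C = (7 + 4·12 + 17)/6 = 72/6 = 12
te_D = (1 + 4·4 + 13)/6 = 30/6 = 5
te_E = (7 + 4·12 + 17)/6 = 72/6 = 12
te_F = (6 + 4·8 + 22)/6 = 60/6 = 10
te_G = (9 + 4·14 + 31)/6 = 96/6 = 16
te_H = (8 + 4·12 + 16)/6 = 72/6 = 12
te_I = (7 + 4·11 + 21)/6 = 72/6 = 12
te_J = (1 + 4·4 + 7)/6 = 24/6 = 4

Forward pass:
ES_A = 0; EF_A = 16
ES_B = 0; EF_B = 7
ES_C = 0; EF_C = 12
ES_D = 0; EF_D = 5
ES_E = max(EF_A=16, EF_B=7) = 16; EF_E = 16+12 = 28
ES_F = max(EF_A=16, EF_D=5) = 16; EF_F = 16+10 = 26
ES_G = max(EF_B=7, EF_E=28) = 28; EF_G = 28+16 = 44
ES_H = max(EF_D=5, EF_E=28) = 28; EF_H = 28+12 = 40
ES_I = 16; EF_I = 16+12 = 28
ES_J = max(EF_C=12, EF_F=26, EF_G=44, EF_H=40, EF_I=28) = 44; EF_J = 44+4 = 48
Expected project duration μ = 48 days. Critical path: A → E → G → J.

48 days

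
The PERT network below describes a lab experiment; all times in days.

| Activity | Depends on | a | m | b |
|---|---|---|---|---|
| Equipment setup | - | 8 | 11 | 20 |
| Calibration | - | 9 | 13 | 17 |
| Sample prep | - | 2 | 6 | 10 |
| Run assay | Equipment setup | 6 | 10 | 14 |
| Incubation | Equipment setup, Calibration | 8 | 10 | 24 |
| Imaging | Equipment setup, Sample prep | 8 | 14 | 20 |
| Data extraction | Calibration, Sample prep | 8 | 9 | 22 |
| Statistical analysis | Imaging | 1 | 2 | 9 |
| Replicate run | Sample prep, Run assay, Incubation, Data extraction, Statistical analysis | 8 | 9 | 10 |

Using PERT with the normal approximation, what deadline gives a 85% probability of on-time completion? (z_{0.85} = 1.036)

te_Equipment setup = (8 + 4·11 + 20)/6 = 72/6 = 12; σ²_Equipment setup = ((20−8)/6)² = 4.000
te_Calibration = (9 + 4·13 + 17)/6 = 78/6 = 13; σ²_Calibration = ((17−9)/6)² = 1.778
te_Sample prep = (2 + 4·6 + 10)/6 = 36/6 = 6; σ²_Sample prep = ((10−2)/6)² = 1.778
te_Run assay = (6 + 4·10 + 14)/6 = 60/6 = 10; σ²_Run assay = ((14−6)/6)² = 1.778
te_Incubation = (8 + 4·10 + 24)/6 = 72/6 = 12; σ²_Incubation = ((24−8)/6)² = 7.111
te_Imaging = (8 + 4·14 + 20)/6 = 84/6 = 14; σ²_Imaging = ((20−8)/6)² = 4.000
te_Data extraction = (8 + 4·9 + 22)/6 = 66/6 = 11; σ²_Data extraction = ((22−8)/6)² = 5.444
te_Statistical analysis = (1 + 4·2 + 9)/6 = 18/6 = 3; σ²_Statistical analysis = ((9−1)/6)² = 1.778
te_Replicate run = (8 + 4·9 + 10)/6 = 54/6 = 9; σ²_Replicate run = ((10−8)/6)² = 0.111

Forward pass:
ES_Equipment setup = 0; EF_Equipment setup = 12
ES_Calibration = 0; EF_Calibration = 13
ES_Sample prep = 0; EF_Sample prep = 6
ES_Run assay = 12; EF_Run assay = 12+10 = 22
ES_Incubation = max(EF_Equipment setup=12, EF_Calibration=13) = 13; EF_Incubation = 13+12 = 25
ES_Imaging = max(EF_Equipment setup=12, EF_Sample prep=6) = 12; EF_Imaging = 12+14 = 26
ES_Data extraction = max(EF_Calibration=13, EF_Sample prep=6) = 13; EF_Data extraction = 13+11 = 24
ES_Statistical analysis = 26; EF_Statistical analysis = 26+3 = 29
ES_Replicate run = max(EF_Sample prep=6, EF_Run assay=22, EF_Incubation=25, EF_Data extraction=24, EF_Statistical analysis=29) = 29; EF_Replicate run = 29+9 = 38
Expected project duration μ = 38 days. Critical path: Equipment setup → Imaging → Statistical analysis → Replicate run.

Variance along critical path = 4.000 + 4.000 + 1.778 + 0.111 = 9.889; σ = 3.145 days.
D = μ + z·σ = 38 + 1.036·3.145 = 41.3 days

41.3 days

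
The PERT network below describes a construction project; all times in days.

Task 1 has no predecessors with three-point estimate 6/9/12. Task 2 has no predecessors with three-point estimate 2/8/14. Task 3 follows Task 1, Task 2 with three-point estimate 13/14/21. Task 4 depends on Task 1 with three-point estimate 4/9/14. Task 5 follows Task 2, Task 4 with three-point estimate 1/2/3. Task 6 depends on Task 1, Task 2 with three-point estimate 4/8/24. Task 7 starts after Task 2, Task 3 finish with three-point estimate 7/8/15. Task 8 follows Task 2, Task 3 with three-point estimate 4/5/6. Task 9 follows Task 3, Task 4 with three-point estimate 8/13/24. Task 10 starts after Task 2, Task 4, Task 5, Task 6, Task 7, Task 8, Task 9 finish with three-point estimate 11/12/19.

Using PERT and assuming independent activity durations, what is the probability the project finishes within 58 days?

0.980

te_Task 1 = (6 + 4·9 + 12)/6 = 54/6 = 9; σ²_Task 1 = ((12−6)/6)² = 1.000
te_Task 2 = (2 + 4·8 + 14)/6 = 48/6 = 8; σ²_Task 2 = ((14−2)/6)² = 4.000
te_Task 3 = (13 + 4·14 + 21)/6 = 90/6 = 15; σ²_Task 3 = ((21−13)/6)² = 1.778
te_Task 4 = (4 + 4·9 + 14)/6 = 54/6 = 9; σ²_Task 4 = ((14−4)/6)² = 2.778
te_Task 5 = (1 + 4·2 + 3)/6 = 12/6 = 2; σ²_Task 5 = ((3−1)/6)² = 0.111
te_Task 6 = (4 + 4·8 + 24)/6 = 60/6 = 10; σ²_Task 6 = ((24−4)/6)² = 11.111
te_Task 7 = (7 + 4·8 + 15)/6 = 54/6 = 9; σ²_Task 7 = ((15−7)/6)² = 1.778
te_Task 8 = (4 + 4·5 + 6)/6 = 30/6 = 5; σ²_Task 8 = ((6−4)/6)² = 0.111
te_Task 9 = (8 + 4·13 + 24)/6 = 84/6 = 14; σ²_Task 9 = ((24−8)/6)² = 7.111
te_Task 10 = (11 + 4·12 + 19)/6 = 78/6 = 13; σ²_Task 10 = ((19−11)/6)² = 1.778

Forward pass:
ES_Task 1 = 0; EF_Task 1 = 9
ES_Task 2 = 0; EF_Task 2 = 8
ES_Task 3 = max(EF_Task 1=9, EF_Task 2=8) = 9; EF_Task 3 = 9+15 = 24
ES_Task 4 = 9; EF_Task 4 = 9+9 = 18
ES_Task 5 = max(EF_Task 2=8, EF_Task 4=18) = 18; EF_Task 5 = 18+2 = 20
ES_Task 6 = max(EF_Task 1=9, EF_Task 2=8) = 9; EF_Task 6 = 9+10 = 19
ES_Task 7 = max(EF_Task 2=8, EF_Task 3=24) = 24; EF_Task 7 = 24+9 = 33
ES_Task 8 = max(EF_Task 2=8, EF_Task 3=24) = 24; EF_Task 8 = 24+5 = 29
ES_Task 9 = max(EF_Task 3=24, EF_Task 4=18) = 24; EF_Task 9 = 24+14 = 38
ES_Task 10 = max(EF_Task 2=8, EF_Task 4=18, EF_Task 5=20, EF_Task 6=19, EF_Task 7=33, EF_Task 8=29, EF_Task 9=38) = 38; EF_Task 10 = 38+13 = 51
Expected project duration μ = 51 days. Critical path: Task 1 → Task 3 → Task 9 → Task 10.

Variance along critical path = 1.000 + 1.778 + 7.111 + 1.778 = 11.667; σ = √11.667 = 3.416 days.
Z = (58 − 51) / 3.416 = 2.049
P(T ≤ 58) = Φ(2.049) ≈ 0.980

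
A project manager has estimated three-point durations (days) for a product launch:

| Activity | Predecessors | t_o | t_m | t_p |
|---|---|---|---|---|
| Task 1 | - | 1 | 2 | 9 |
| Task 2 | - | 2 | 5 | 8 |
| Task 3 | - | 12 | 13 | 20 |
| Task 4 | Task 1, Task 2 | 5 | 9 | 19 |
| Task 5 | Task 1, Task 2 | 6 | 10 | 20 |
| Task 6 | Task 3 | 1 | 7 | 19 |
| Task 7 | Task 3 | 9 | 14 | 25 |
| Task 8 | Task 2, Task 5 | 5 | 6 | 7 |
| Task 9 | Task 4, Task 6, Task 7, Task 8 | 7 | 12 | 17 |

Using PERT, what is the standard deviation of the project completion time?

te_Task 1 = (1 + 4·2 + 9)/6 = 18/6 = 3; σ²_Task 1 = ((9−1)/6)² = 1.778
te_Task 2 = (2 + 4·5 + 8)/6 = 30/6 = 5; σ²_Task 2 = ((8−2)/6)² = 1.000
te_Task 3 = (12 + 4·13 + 20)/6 = 84/6 = 14; σ²_Task 3 = ((20−12)/6)² = 1.778
te_Task 4 = (5 + 4·9 + 19)/6 = 60/6 = 10; σ²_Task 4 = ((19−5)/6)² = 5.444
te_Task 5 = (6 + 4·10 + 20)/6 = 66/6 = 11; σ²_Task 5 = ((20−6)/6)² = 5.444
te_Task 6 = (1 + 4·7 + 19)/6 = 48/6 = 8; σ²_Task 6 = ((19−1)/6)² = 9.000
te_Task 7 = (9 + 4·14 + 25)/6 = 90/6 = 15; σ²_Task 7 = ((25−9)/6)² = 7.111
te_Task 8 = (5 + 4·6 + 7)/6 = 36/6 = 6; σ²_Task 8 = ((7−5)/6)² = 0.111
te_Task 9 = (7 + 4·12 + 17)/6 = 72/6 = 12; σ²_Task 9 = ((17−7)/6)² = 2.778

Forward pass:
ES_Task 1 = 0; EF_Task 1 = 3
ES_Task 2 = 0; EF_Task 2 = 5
ES_Task 3 = 0; EF_Task 3 = 14
ES_Task 4 = max(EF_Task 1=3, EF_Task 2=5) = 5; EF_Task 4 = 5+10 = 15
ES_Task 5 = max(EF_Task 1=3, EF_Task 2=5) = 5; EF_Task 5 = 5+11 = 16
ES_Task 6 = 14; EF_Task 6 = 14+8 = 22
ES_Task 7 = 14; EF_Task 7 = 14+15 = 29
ES_Task 8 = max(EF_Task 2=5, EF_Task 5=16) = 16; EF_Task 8 = 16+6 = 22
ES_Task 9 = max(EF_Task 4=15, EF_Task 6=22, EF_Task 7=29, EF_Task 8=22) = 29; EF_Task 9 = 29+12 = 41
Expected project duration μ = 41 days. Critical path: Task 3 → Task 7 → Task 9.

Variance along critical path = 1.778 + 7.111 + 2.778 = 11.667
σ = √11.667 = 3.416 days

3.42 days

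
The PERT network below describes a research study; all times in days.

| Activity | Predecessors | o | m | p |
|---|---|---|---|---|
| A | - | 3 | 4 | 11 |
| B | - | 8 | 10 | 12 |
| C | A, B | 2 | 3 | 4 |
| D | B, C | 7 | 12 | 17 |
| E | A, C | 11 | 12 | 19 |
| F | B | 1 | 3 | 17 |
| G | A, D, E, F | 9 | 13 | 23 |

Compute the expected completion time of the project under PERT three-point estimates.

40 days

te_A = (3 + 4·4 + 11)/6 = 30/6 = 5
te_B = (8 + 4·10 + 12)/6 = 60/6 = 10
te_C = (2 + 4·3 + 4)/6 = 18/6 = 3
te_D = (7 + 4·12 + 17)/6 = 72/6 = 12
te_E = (11 + 4·12 + 19)/6 = 78/6 = 13
te_F = (1 + 4·3 + 17)/6 = 30/6 = 5
te_G = (9 + 4·13 + 23)/6 = 84/6 = 14

Forward pass:
ES_A = 0; EF_A = 5
ES_B = 0; EF_B = 10
ES_C = max(EF_A=5, EF_B=10) = 10; EF_C = 10+3 = 13
ES_D = max(EF_B=10, EF_C=13) = 13; EF_D = 13+12 = 25
ES_E = max(EF_A=5, EF_C=13) = 13; EF_E = 13+13 = 26
ES_F = 10; EF_F = 10+5 = 15
ES_G = max(EF_A=5, EF_D=25, EF_E=26, EF_F=15) = 26; EF_G = 26+14 = 40
Expected project duration μ = 40 days. Critical path: B → C → E → G.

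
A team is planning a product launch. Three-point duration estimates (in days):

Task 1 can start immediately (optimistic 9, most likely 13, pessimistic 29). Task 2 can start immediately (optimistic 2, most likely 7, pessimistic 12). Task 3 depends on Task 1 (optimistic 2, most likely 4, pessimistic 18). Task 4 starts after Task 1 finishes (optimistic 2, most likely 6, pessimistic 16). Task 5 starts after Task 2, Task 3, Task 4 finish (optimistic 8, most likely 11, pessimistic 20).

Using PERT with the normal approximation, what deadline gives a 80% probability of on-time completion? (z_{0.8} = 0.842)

37.8 days

te_Task 1 = (9 + 4·13 + 29)/6 = 90/6 = 15; σ²_Task 1 = ((29−9)/6)² = 11.111
te_Task 2 = (2 + 4·7 + 12)/6 = 42/6 = 7; σ²_Task 2 = ((12−2)/6)² = 2.778
te_Task 3 = (2 + 4·4 + 18)/6 = 36/6 = 6; σ²_Task 3 = ((18−2)/6)² = 7.111
te_Task 4 = (2 + 4·6 + 16)/6 = 42/6 = 7; σ²_Task 4 = ((16−2)/6)² = 5.444
te_Task 5 = (8 + 4·11 + 20)/6 = 72/6 = 12; σ²_Task 5 = ((20−8)/6)² = 4.000

Forward pass:
ES_Task 1 = 0; EF_Task 1 = 15
ES_Task 2 = 0; EF_Task 2 = 7
ES_Task 3 = 15; EF_Task 3 = 15+6 = 21
ES_Task 4 = 15; EF_Task 4 = 15+7 = 22
ES_Task 5 = max(EF_Task 2=7, EF_Task 3=21, EF_Task 4=22) = 22; EF_Task 5 = 22+12 = 34
Expected project duration μ = 34 days. Critical path: Task 1 → Task 4 → Task 5.

Variance along critical path = 11.111 + 5.444 + 4.000 = 20.556; σ = 4.534 days.
D = μ + z·σ = 34 + 0.842·4.534 = 37.8 days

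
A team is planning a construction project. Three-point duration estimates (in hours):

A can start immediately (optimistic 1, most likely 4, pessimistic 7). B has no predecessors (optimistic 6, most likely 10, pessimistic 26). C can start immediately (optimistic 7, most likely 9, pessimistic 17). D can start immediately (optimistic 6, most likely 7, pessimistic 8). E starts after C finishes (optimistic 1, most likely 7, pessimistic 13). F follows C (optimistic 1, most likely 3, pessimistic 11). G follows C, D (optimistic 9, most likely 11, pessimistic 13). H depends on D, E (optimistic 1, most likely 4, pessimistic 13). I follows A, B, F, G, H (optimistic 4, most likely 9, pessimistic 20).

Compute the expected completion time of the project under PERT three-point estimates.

32 hours

te_A = (1 + 4·4 + 7)/6 = 24/6 = 4
te_B = (6 + 4·10 + 26)/6 = 72/6 = 12
te_C = (7 + 4·9 + 17)/6 = 60/6 = 10
te_D = (6 + 4·7 + 8)/6 = 42/6 = 7
te_E = (1 + 4·7 + 13)/6 = 42/6 = 7
te_F = (1 + 4·3 + 11)/6 = 24/6 = 4
te_G = (9 + 4·11 + 13)/6 = 66/6 = 11
te_H = (1 + 4·4 + 13)/6 = 30/6 = 5
te_I = (4 + 4·9 + 20)/6 = 60/6 = 10

Forward pass:
ES_A = 0; EF_A = 4
ES_B = 0; EF_B = 12
ES_C = 0; EF_C = 10
ES_D = 0; EF_D = 7
ES_E = 10; EF_E = 10+7 = 17
ES_F = 10; EF_F = 10+4 = 14
ES_G = max(EF_C=10, EF_D=7) = 10; EF_G = 10+11 = 21
ES_H = max(EF_D=7, EF_E=17) = 17; EF_H = 17+5 = 22
ES_I = max(EF_A=4, EF_B=12, EF_F=14, EF_G=21, EF_H=22) = 22; EF_I = 22+10 = 32
Expected project duration μ = 32 hours. Critical path: C → E → H → I.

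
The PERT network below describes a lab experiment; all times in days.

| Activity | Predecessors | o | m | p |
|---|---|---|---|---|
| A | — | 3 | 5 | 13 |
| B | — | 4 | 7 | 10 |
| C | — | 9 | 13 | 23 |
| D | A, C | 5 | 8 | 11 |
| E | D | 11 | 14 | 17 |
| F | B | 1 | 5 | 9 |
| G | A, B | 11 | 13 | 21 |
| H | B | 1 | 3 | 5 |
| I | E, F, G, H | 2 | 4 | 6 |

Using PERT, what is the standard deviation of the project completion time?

2.81 days

te_A = (3 + 4·5 + 13)/6 = 36/6 = 6; σ²_A = ((13−3)/6)² = 2.778
te_B = (4 + 4·7 + 10)/6 = 42/6 = 7; σ²_B = ((10−4)/6)² = 1.000
te_C = (9 + 4·13 + 23)/6 = 84/6 = 14; σ²_C = ((23−9)/6)² = 5.444
te_D = (5 + 4·8 + 11)/6 = 48/6 = 8; σ²_D = ((11−5)/6)² = 1.000
te_E = (11 + 4·14 + 17)/6 = 84/6 = 14; σ²_E = ((17−11)/6)² = 1.000
te_F = (1 + 4·5 + 9)/6 = 30/6 = 5; σ²_F = ((9−1)/6)² = 1.778
te_G = (11 + 4·13 + 21)/6 = 84/6 = 14; σ²_G = ((21−11)/6)² = 2.778
te_H = (1 + 4·3 + 5)/6 = 18/6 = 3; σ²_H = ((5−1)/6)² = 0.444
te_I = (2 + 4·4 + 6)/6 = 24/6 = 4; σ²_I = ((6−2)/6)² = 0.444

Forward pass:
ES_A = 0; EF_A = 6
ES_B = 0; EF_B = 7
ES_C = 0; EF_C = 14
ES_D = max(EF_A=6, EF_C=14) = 14; EF_D = 14+8 = 22
ES_E = 22; EF_E = 22+14 = 36
ES_F = 7; EF_F = 7+5 = 12
ES_G = max(EF_A=6, EF_B=7) = 7; EF_G = 7+14 = 21
ES_H = 7; EF_H = 7+3 = 10
ES_I = max(EF_E=36, EF_F=12, EF_G=21, EF_H=10) = 36; EF_I = 36+4 = 40
Expected project duration μ = 40 days. Critical path: C → D → E → I.

Variance along critical path = 5.444 + 1.000 + 1.000 + 0.444 = 7.889
σ = √7.889 = 2.809 days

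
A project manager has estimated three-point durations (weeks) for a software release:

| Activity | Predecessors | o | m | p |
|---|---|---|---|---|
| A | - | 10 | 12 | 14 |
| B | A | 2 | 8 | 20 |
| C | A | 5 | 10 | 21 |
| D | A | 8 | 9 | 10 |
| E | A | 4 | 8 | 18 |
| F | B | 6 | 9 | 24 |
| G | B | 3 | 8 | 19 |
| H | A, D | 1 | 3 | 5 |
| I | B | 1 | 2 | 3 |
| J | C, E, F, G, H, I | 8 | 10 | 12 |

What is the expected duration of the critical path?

te_A = (10 + 4·12 + 14)/6 = 72/6 = 12
te_B = (2 + 4·8 + 20)/6 = 54/6 = 9
te_C = (5 + 4·10 + 21)/6 = 66/6 = 11
te_D = (8 + 4·9 + 10)/6 = 54/6 = 9
te_E = (4 + 4·8 + 18)/6 = 54/6 = 9
te_F = (6 + 4·9 + 24)/6 = 66/6 = 11
te_G = (3 + 4·8 + 19)/6 = 54/6 = 9
te_H = (1 + 4·3 + 5)/6 = 18/6 = 3
te_I = (1 + 4·2 + 3)/6 = 12/6 = 2
te_J = (8 + 4·10 + 12)/6 = 60/6 = 10

Forward pass:
ES_A = 0; EF_A = 12
ES_B = 12; EF_B = 12+9 = 21
ES_C = 12; EF_C = 12+11 = 23
ES_D = 12; EF_D = 12+9 = 21
ES_E = 12; EF_E = 12+9 = 21
ES_F = 21; EF_F = 21+11 = 32
ES_G = 21; EF_G = 21+9 = 30
ES_H = max(EF_A=12, EF_D=21) = 21; EF_H = 21+3 = 24
ES_I = 21; EF_I = 21+2 = 23
ES_J = max(EF_C=23, EF_E=21, EF_F=32, EF_G=30, EF_H=24, EF_I=23) = 32; EF_J = 32+10 = 42
Expected project duration μ = 42 weeks. Critical path: A → B → F → J.

42 weeks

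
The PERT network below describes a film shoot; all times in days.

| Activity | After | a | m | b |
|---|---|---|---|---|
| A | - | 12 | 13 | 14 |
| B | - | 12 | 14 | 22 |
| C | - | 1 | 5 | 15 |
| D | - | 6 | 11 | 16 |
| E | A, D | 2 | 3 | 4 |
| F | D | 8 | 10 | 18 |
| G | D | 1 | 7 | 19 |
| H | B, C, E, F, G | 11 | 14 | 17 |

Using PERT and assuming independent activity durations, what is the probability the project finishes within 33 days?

te_A = (12 + 4·13 + 14)/6 = 78/6 = 13; σ²_A = ((14−12)/6)² = 0.111
te_B = (12 + 4·14 + 22)/6 = 90/6 = 15; σ²_B = ((22−12)/6)² = 2.778
te_C = (1 + 4·5 + 15)/6 = 36/6 = 6; σ²_C = ((15−1)/6)² = 5.444
te_D = (6 + 4·11 + 16)/6 = 66/6 = 11; σ²_D = ((16−6)/6)² = 2.778
te_E = (2 + 4·3 + 4)/6 = 18/6 = 3; σ²_E = ((4−2)/6)² = 0.111
te_F = (8 + 4·10 + 18)/6 = 66/6 = 11; σ²_F = ((18−8)/6)² = 2.778
te_G = (1 + 4·7 + 19)/6 = 48/6 = 8; σ²_G = ((19−1)/6)² = 9.000
te_H = (11 + 4·14 + 17)/6 = 84/6 = 14; σ²_H = ((17−11)/6)² = 1.000

Forward pass:
ES_A = 0; EF_A = 13
ES_B = 0; EF_B = 15
ES_C = 0; EF_C = 6
ES_D = 0; EF_D = 11
ES_E = max(EF_A=13, EF_D=11) = 13; EF_E = 13+3 = 16
ES_F = 11; EF_F = 11+11 = 22
ES_G = 11; EF_G = 11+8 = 19
ES_H = max(EF_B=15, EF_C=6, EF_E=16, EF_F=22, EF_G=19) = 22; EF_H = 22+14 = 36
Expected project duration μ = 36 days. Critical path: D → F → H.

Variance along critical path = 2.778 + 2.778 + 1.000 = 6.556; σ = √6.556 = 2.560 days.
Z = (33 − 36) / 2.560 = -1.172
P(T ≤ 33) = Φ(-1.172) ≈ 0.121

0.121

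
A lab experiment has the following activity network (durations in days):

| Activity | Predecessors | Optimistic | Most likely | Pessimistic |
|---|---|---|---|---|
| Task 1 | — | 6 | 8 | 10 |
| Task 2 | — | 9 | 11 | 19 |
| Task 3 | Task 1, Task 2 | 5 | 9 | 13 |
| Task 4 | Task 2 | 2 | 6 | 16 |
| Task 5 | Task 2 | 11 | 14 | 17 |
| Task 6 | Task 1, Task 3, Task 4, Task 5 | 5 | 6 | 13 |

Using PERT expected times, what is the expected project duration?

33 days

te_Task 1 = (6 + 4·8 + 10)/6 = 48/6 = 8
te_Task 2 = (9 + 4·11 + 19)/6 = 72/6 = 12
te_Task 3 = (5 + 4·9 + 13)/6 = 54/6 = 9
te_Task 4 = (2 + 4·6 + 16)/6 = 42/6 = 7
te_Task 5 = (11 + 4·14 + 17)/6 = 84/6 = 14
te_Task 6 = (5 + 4·6 + 13)/6 = 42/6 = 7

Forward pass:
ES_Task 1 = 0; EF_Task 1 = 8
ES_Task 2 = 0; EF_Task 2 = 12
ES_Task 3 = max(EF_Task 1=8, EF_Task 2=12) = 12; EF_Task 3 = 12+9 = 21
ES_Task 4 = 12; EF_Task 4 = 12+7 = 19
ES_Task 5 = 12; EF_Task 5 = 12+14 = 26
ES_Task 6 = max(EF_Task 1=8, EF_Task 3=21, EF_Task 4=19, EF_Task 5=26) = 26; EF_Task 6 = 26+7 = 33
Expected project duration μ = 33 days. Critical path: Task 2 → Task 5 → Task 6.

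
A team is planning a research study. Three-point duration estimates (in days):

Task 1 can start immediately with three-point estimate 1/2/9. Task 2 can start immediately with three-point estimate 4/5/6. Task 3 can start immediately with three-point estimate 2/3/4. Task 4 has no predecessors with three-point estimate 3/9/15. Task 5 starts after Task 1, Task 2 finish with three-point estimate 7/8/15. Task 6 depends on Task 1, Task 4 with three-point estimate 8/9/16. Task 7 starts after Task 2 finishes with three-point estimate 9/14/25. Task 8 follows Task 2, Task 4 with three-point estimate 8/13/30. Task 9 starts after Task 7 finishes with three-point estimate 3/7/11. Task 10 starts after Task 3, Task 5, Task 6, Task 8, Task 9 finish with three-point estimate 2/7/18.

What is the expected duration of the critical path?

35 days

te_Task 1 = (1 + 4·2 + 9)/6 = 18/6 = 3
te_Task 2 = (4 + 4·5 + 6)/6 = 30/6 = 5
te_Task 3 = (2 + 4·3 + 4)/6 = 18/6 = 3
te_Task 4 = (3 + 4·9 + 15)/6 = 54/6 = 9
te_Task 5 = (7 + 4·8 + 15)/6 = 54/6 = 9
te_Task 6 = (8 + 4·9 + 16)/6 = 60/6 = 10
te_Task 7 = (9 + 4·14 + 25)/6 = 90/6 = 15
te_Task 8 = (8 + 4·13 + 30)/6 = 90/6 = 15
te_Task 9 = (3 + 4·7 + 11)/6 = 42/6 = 7
te_Task 10 = (2 + 4·7 + 18)/6 = 48/6 = 8

Forward pass:
ES_Task 1 = 0; EF_Task 1 = 3
ES_Task 2 = 0; EF_Task 2 = 5
ES_Task 3 = 0; EF_Task 3 = 3
ES_Task 4 = 0; EF_Task 4 = 9
ES_Task 5 = max(EF_Task 1=3, EF_Task 2=5) = 5; EF_Task 5 = 5+9 = 14
ES_Task 6 = max(EF_Task 1=3, EF_Task 4=9) = 9; EF_Task 6 = 9+10 = 19
ES_Task 7 = 5; EF_Task 7 = 5+15 = 20
ES_Task 8 = max(EF_Task 2=5, EF_Task 4=9) = 9; EF_Task 8 = 9+15 = 24
ES_Task 9 = 20; EF_Task 9 = 20+7 = 27
ES_Task 10 = max(EF_Task 3=3, EF_Task 5=14, EF_Task 6=19, EF_Task 8=24, EF_Task 9=27) = 27; EF_Task 10 = 27+8 = 35
Expected project duration μ = 35 days. Critical path: Task 2 → Task 7 → Task 9 → Task 10.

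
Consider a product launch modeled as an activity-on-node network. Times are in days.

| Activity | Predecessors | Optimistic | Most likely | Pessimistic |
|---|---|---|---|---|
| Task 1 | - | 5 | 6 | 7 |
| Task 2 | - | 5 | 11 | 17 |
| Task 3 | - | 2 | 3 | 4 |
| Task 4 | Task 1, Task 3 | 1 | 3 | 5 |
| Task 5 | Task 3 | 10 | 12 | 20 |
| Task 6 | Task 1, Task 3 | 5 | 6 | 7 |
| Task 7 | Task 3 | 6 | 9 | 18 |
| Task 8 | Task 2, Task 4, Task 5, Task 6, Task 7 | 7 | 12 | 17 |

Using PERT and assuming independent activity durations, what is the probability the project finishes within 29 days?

0.663

te_Task 1 = (5 + 4·6 + 7)/6 = 36/6 = 6; σ²_Task 1 = ((7−5)/6)² = 0.111
te_Task 2 = (5 + 4·11 + 17)/6 = 66/6 = 11; σ²_Task 2 = ((17−5)/6)² = 4.000
te_Task 3 = (2 + 4·3 + 4)/6 = 18/6 = 3; σ²_Task 3 = ((4−2)/6)² = 0.111
te_Task 4 = (1 + 4·3 + 5)/6 = 18/6 = 3; σ²_Task 4 = ((5−1)/6)² = 0.444
te_Task 5 = (10 + 4·12 + 20)/6 = 78/6 = 13; σ²_Task 5 = ((20−10)/6)² = 2.778
te_Task 6 = (5 + 4·6 + 7)/6 = 36/6 = 6; σ²_Task 6 = ((7−5)/6)² = 0.111
te_Task 7 = (6 + 4·9 + 18)/6 = 60/6 = 10; σ²_Task 7 = ((18−6)/6)² = 4.000
te_Task 8 = (7 + 4·12 + 17)/6 = 72/6 = 12; σ²_Task 8 = ((17−7)/6)² = 2.778

Forward pass:
ES_Task 1 = 0; EF_Task 1 = 6
ES_Task 2 = 0; EF_Task 2 = 11
ES_Task 3 = 0; EF_Task 3 = 3
ES_Task 4 = max(EF_Task 1=6, EF_Task 3=3) = 6; EF_Task 4 = 6+3 = 9
ES_Task 5 = 3; EF_Task 5 = 3+13 = 16
ES_Task 6 = max(EF_Task 1=6, EF_Task 3=3) = 6; EF_Task 6 = 6+6 = 12
ES_Task 7 = 3; EF_Task 7 = 3+10 = 13
ES_Task 8 = max(EF_Task 2=11, EF_Task 4=9, EF_Task 5=16, EF_Task 6=12, EF_Task 7=13) = 16; EF_Task 8 = 16+12 = 28
Expected project duration μ = 28 days. Critical path: Task 3 → Task 5 → Task 8.

Variance along critical path = 0.111 + 2.778 + 2.778 = 5.667; σ = √5.667 = 2.380 days.
Z = (29 − 28) / 2.380 = 0.420
P(T ≤ 29) = Φ(0.420) ≈ 0.663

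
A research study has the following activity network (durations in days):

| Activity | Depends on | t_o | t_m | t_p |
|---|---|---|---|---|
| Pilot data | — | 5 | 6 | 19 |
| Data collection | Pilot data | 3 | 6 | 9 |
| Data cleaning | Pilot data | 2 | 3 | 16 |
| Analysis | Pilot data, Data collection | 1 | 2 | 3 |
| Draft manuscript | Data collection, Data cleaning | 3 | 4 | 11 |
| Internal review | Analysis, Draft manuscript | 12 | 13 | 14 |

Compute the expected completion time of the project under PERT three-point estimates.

te_Pilot data = (5 + 4·6 + 19)/6 = 48/6 = 8
te_Data collection = (3 + 4·6 + 9)/6 = 36/6 = 6
te_Data cleaning = (2 + 4·3 + 16)/6 = 30/6 = 5
te_Analysis = (1 + 4·2 + 3)/6 = 12/6 = 2
te_Draft manuscript = (3 + 4·4 + 11)/6 = 30/6 = 5
te_Internal review = (12 + 4·13 + 14)/6 = 78/6 = 13

Forward pass:
ES_Pilot data = 0; EF_Pilot data = 8
ES_Data collection = 8; EF_Data collection = 8+6 = 14
ES_Data cleaning = 8; EF_Data cleaning = 8+5 = 13
ES_Analysis = max(EF_Pilot data=8, EF_Data collection=14) = 14; EF_Analysis = 14+2 = 16
ES_Draft manuscript = max(EF_Data collection=14, EF_Data cleaning=13) = 14; EF_Draft manuscript = 14+5 = 19
ES_Internal review = max(EF_Analysis=16, EF_Draft manuscript=19) = 19; EF_Internal review = 19+13 = 32
Expected project duration μ = 32 days. Critical path: Pilot data → Data collection → Draft manuscript → Internal review.

32 days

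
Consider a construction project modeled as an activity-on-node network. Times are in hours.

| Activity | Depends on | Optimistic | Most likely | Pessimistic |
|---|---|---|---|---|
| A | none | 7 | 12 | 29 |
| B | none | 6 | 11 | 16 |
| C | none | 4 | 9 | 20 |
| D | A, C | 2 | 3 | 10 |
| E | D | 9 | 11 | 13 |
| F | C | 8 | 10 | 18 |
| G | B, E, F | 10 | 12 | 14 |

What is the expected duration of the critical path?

41 hours

te_A = (7 + 4·12 + 29)/6 = 84/6 = 14
te_B = (6 + 4·11 + 16)/6 = 66/6 = 11
te_C = (4 + 4·9 + 20)/6 = 60/6 = 10
te_D = (2 + 4·3 + 10)/6 = 24/6 = 4
te_E = (9 + 4·11 + 13)/6 = 66/6 = 11
te_F = (8 + 4·10 + 18)/6 = 66/6 = 11
te_G = (10 + 4·12 + 14)/6 = 72/6 = 12

Forward pass:
ES_A = 0; EF_A = 14
ES_B = 0; EF_B = 11
ES_C = 0; EF_C = 10
ES_D = max(EF_A=14, EF_C=10) = 14; EF_D = 14+4 = 18
ES_E = 18; EF_E = 18+11 = 29
ES_F = 10; EF_F = 10+11 = 21
ES_G = max(EF_B=11, EF_E=29, EF_F=21) = 29; EF_G = 29+12 = 41
Expected project duration μ = 41 hours. Critical path: A → D → E → G.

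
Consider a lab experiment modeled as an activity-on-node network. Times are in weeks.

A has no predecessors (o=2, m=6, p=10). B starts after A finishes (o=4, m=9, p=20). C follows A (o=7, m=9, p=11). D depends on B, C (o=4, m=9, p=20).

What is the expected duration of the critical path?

26 weeks

te_A = (2 + 4·6 + 10)/6 = 36/6 = 6
te_B = (4 + 4·9 + 20)/6 = 60/6 = 10
te_C = (7 + 4·9 + 11)/6 = 54/6 = 9
te_D = (4 + 4·9 + 20)/6 = 60/6 = 10

Forward pass:
ES_A = 0; EF_A = 6
ES_B = 6; EF_B = 6+10 = 16
ES_C = 6; EF_C = 6+9 = 15
ES_D = max(EF_B=16, EF_C=15) = 16; EF_D = 16+10 = 26
Expected project duration μ = 26 weeks. Critical path: A → B → D.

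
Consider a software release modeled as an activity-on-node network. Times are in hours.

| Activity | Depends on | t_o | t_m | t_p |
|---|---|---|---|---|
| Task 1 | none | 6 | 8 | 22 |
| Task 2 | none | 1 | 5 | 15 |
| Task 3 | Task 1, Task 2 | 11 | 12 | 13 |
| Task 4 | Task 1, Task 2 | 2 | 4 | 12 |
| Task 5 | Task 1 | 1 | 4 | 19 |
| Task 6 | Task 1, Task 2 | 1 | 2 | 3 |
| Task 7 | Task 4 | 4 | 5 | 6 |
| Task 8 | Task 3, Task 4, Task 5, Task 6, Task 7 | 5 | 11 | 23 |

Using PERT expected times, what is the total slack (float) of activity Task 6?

10 hours

te_Task 1 = (6 + 4·8 + 22)/6 = 60/6 = 10
te_Task 2 = (1 + 4·5 + 15)/6 = 36/6 = 6
te_Task 3 = (11 + 4·12 + 13)/6 = 72/6 = 12
te_Task 4 = (2 + 4·4 + 12)/6 = 30/6 = 5
te_Task 5 = (1 + 4·4 + 19)/6 = 36/6 = 6
te_Task 6 = (1 + 4·2 + 3)/6 = 12/6 = 2
te_Task 7 = (4 + 4·5 + 6)/6 = 30/6 = 5
te_Task 8 = (5 + 4·11 + 23)/6 = 72/6 = 12

Forward pass:
ES_Task 1 = 0; EF_Task 1 = 10
ES_Task 2 = 0; EF_Task 2 = 6
ES_Task 3 = max(EF_Task 1=10, EF_Task 2=6) = 10; EF_Task 3 = 10+12 = 22
ES_Task 4 = max(EF_Task 1=10, EF_Task 2=6) = 10; EF_Task 4 = 10+5 = 15
ES_Task 5 = 10; EF_Task 5 = 10+6 = 16
ES_Task 6 = max(EF_Task 1=10, EF_Task 2=6) = 10; EF_Task 6 = 10+2 = 12
ES_Task 7 = 15; EF_Task 7 = 15+5 = 20
ES_Task 8 = max(EF_Task 3=22, EF_Task 4=15, EF_Task 5=16, EF_Task 6=12, EF_Task 7=20) = 22; EF_Task 8 = 22+12 = 34
Expected project duration μ = 34 hours. Critical path: Task 1 → Task 3 → Task 8.

Backward pass:
LF_Task 8 = 34; LS_Task 8 = 34−12 = 22
LF_Task 7 = LS_Task 8 = 22; LS_Task 7 = 22−5 = 17
LF_Task 6 = LS_Task 8 = 22; LS_Task 6 = 22−2 = 20
LF_Task 5 = LS_Task 8 = 22; LS_Task 5 = 22−6 = 16
LF_Task 4 = min(LS_Task 7=17, LS_Task 8=22) = 17; LS_Task 4 = 17−5 = 12
LF_Task 3 = LS_Task 8 = 22; LS_Task 3 = 22−12 = 10
LF_Task 2 = min(LS_Task 3=10, LS_Task 4=12, LS_Task 6=20) = 10; LS_Task 2 = 10−6 = 4
LF_Task 1 = min(LS_Task 3=10, LS_Task 4=12, LS_Task 5=16, LS_Task 6=20) = 10; LS_Task 1 = 10−10 = 0
Slack_Task 6 = LS_Task 6 − ES_Task 6 = 20 − 10 = 10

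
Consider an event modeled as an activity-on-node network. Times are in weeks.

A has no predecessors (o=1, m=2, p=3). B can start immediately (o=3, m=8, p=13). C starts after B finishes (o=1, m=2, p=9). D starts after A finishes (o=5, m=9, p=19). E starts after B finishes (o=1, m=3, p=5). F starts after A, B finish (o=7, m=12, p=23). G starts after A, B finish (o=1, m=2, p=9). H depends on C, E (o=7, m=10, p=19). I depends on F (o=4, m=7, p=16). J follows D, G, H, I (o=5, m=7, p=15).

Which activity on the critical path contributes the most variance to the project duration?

F

te_A = (1 + 4·2 + 3)/6 = 12/6 = 2; σ²_A = ((3−1)/6)² = 0.111
te_B = (3 + 4·8 + 13)/6 = 48/6 = 8; σ²_B = ((13−3)/6)² = 2.778
te_C = (1 + 4·2 + 9)/6 = 18/6 = 3; σ²_C = ((9−1)/6)² = 1.778
te_D = (5 + 4·9 + 19)/6 = 60/6 = 10; σ²_D = ((19−5)/6)² = 5.444
te_E = (1 + 4·3 + 5)/6 = 18/6 = 3; σ²_E = ((5−1)/6)² = 0.444
te_F = (7 + 4·12 + 23)/6 = 78/6 = 13; σ²_F = ((23−7)/6)² = 7.111
te_G = (1 + 4·2 + 9)/6 = 18/6 = 3; σ²_G = ((9−1)/6)² = 1.778
te_H = (7 + 4·10 + 19)/6 = 66/6 = 11; σ²_H = ((19−7)/6)² = 4.000
te_I = (4 + 4·7 + 16)/6 = 48/6 = 8; σ²_I = ((16−4)/6)² = 4.000
te_J = (5 + 4·7 + 15)/6 = 48/6 = 8; σ²_J = ((15−5)/6)² = 2.778

Forward pass:
ES_A = 0; EF_A = 2
ES_B = 0; EF_B = 8
ES_C = 8; EF_C = 8+3 = 11
ES_D = 2; EF_D = 2+10 = 12
ES_E = 8; EF_E = 8+3 = 11
ES_F = max(EF_A=2, EF_B=8) = 8; EF_F = 8+13 = 21
ES_G = max(EF_A=2, EF_B=8) = 8; EF_G = 8+3 = 11
ES_H = max(EF_C=11, EF_E=11) = 11; EF_H = 11+11 = 22
ES_I = 21; EF_I = 21+8 = 29
ES_J = max(EF_D=12, EF_G=11, EF_H=22, EF_I=29) = 29; EF_J = 29+8 = 37
Expected project duration μ = 37 weeks. Critical path: B → F → I → J.

Variances on critical path: σ²_B=2.778, σ²_F=7.111, σ²_I=4.000, σ²_J=2.778.
Largest is σ²_F = 7.111.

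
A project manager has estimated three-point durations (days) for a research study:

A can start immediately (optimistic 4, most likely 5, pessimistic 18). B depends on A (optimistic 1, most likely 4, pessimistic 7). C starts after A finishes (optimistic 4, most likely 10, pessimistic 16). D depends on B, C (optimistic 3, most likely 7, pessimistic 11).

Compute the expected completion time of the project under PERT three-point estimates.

te_A = (4 + 4·5 + 18)/6 = 42/6 = 7
te_B = (1 + 4·4 + 7)/6 = 24/6 = 4
te_C = (4 + 4·10 + 16)/6 = 60/6 = 10
te_D = (3 + 4·7 + 11)/6 = 42/6 = 7

Forward pass:
ES_A = 0; EF_A = 7
ES_B = 7; EF_B = 7+4 = 11
ES_C = 7; EF_C = 7+10 = 17
ES_D = max(EF_B=11, EF_C=17) = 17; EF_D = 17+7 = 24
Expected project duration μ = 24 days. Critical path: A → C → D.

24 days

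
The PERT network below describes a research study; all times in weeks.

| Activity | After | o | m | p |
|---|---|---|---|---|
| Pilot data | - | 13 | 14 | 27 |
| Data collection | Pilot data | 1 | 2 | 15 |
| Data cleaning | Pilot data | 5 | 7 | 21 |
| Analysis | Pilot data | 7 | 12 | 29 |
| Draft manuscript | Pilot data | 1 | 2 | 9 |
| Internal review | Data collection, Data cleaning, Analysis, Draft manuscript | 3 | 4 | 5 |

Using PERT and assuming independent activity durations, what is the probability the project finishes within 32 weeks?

te_Pilot data = (13 + 4·14 + 27)/6 = 96/6 = 16; σ²_Pilot data = ((27−13)/6)² = 5.444
te_Data collection = (1 + 4·2 + 15)/6 = 24/6 = 4; σ²_Data collection = ((15−1)/6)² = 5.444
te_Data cleaning = (5 + 4·7 + 21)/6 = 54/6 = 9; σ²_Data cleaning = ((21−5)/6)² = 7.111
te_Analysis = (7 + 4·12 + 29)/6 = 84/6 = 14; σ²_Analysis = ((29−7)/6)² = 13.444
te_Draft manuscript = (1 + 4·2 + 9)/6 = 18/6 = 3; σ²_Draft manuscript = ((9−1)/6)² = 1.778
te_Internal review = (3 + 4·4 + 5)/6 = 24/6 = 4; σ²_Internal review = ((5−3)/6)² = 0.111

Forward pass:
ES_Pilot data = 0; EF_Pilot data = 16
ES_Data collection = 16; EF_Data collection = 16+4 = 20
ES_Data cleaning = 16; EF_Data cleaning = 16+9 = 25
ES_Analysis = 16; EF_Analysis = 16+14 = 30
ES_Draft manuscript = 16; EF_Draft manuscript = 16+3 = 19
ES_Internal review = max(EF_Data collection=20, EF_Data cleaning=25, EF_Analysis=30, EF_Draft manuscript=19) = 30; EF_Internal review = 30+4 = 34
Expected project duration μ = 34 weeks. Critical path: Pilot data → Analysis → Internal review.

Variance along critical path = 5.444 + 13.444 + 0.111 = 19.000; σ = √19.000 = 4.359 weeks.
Z = (32 − 34) / 4.359 = -0.459
P(T ≤ 32) = Φ(-0.459) ≈ 0.323

0.323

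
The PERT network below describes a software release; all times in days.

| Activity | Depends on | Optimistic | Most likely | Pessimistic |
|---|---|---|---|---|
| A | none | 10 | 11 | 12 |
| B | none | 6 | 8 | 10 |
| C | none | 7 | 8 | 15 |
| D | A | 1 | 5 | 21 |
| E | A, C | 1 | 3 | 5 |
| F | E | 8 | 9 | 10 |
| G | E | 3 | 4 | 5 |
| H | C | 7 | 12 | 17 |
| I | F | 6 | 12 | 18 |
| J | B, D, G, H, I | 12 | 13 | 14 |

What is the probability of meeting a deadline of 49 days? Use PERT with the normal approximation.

te_A = (10 + 4·11 + 12)/6 = 66/6 = 11; σ²_A = ((12−10)/6)² = 0.111
te_B = (6 + 4·8 + 10)/6 = 48/6 = 8; σ²_B = ((10−6)/6)² = 0.444
te_C = (7 + 4·8 + 15)/6 = 54/6 = 9; σ²_C = ((15−7)/6)² = 1.778
te_D = (1 + 4·5 + 21)/6 = 42/6 = 7; σ²_D = ((21−1)/6)² = 11.111
te_E = (1 + 4·3 + 5)/6 = 18/6 = 3; σ²_E = ((5−1)/6)² = 0.444
te_F = (8 + 4·9 + 10)/6 = 54/6 = 9; σ²_F = ((10−8)/6)² = 0.111
te_G = (3 + 4·4 + 5)/6 = 24/6 = 4; σ²_G = ((5−3)/6)² = 0.111
te_H = (7 + 4·12 + 17)/6 = 72/6 = 12; σ²_H = ((17−7)/6)² = 2.778
te_I = (6 + 4·12 + 18)/6 = 72/6 = 12; σ²_I = ((18−6)/6)² = 4.000
te_J = (12 + 4·13 + 14)/6 = 78/6 = 13; σ²_J = ((14−12)/6)² = 0.111

Forward pass:
ES_A = 0; EF_A = 11
ES_B = 0; EF_B = 8
ES_C = 0; EF_C = 9
ES_D = 11; EF_D = 11+7 = 18
ES_E = max(EF_A=11, EF_C=9) = 11; EF_E = 11+3 = 14
ES_F = 14; EF_F = 14+9 = 23
ES_G = 14; EF_G = 14+4 = 18
ES_H = 9; EF_H = 9+12 = 21
ES_I = 23; EF_I = 23+12 = 35
ES_J = max(EF_B=8, EF_D=18, EF_G=18, EF_H=21, EF_I=35) = 35; EF_J = 35+13 = 48
Expected project duration μ = 48 days. Critical path: A → E → F → I → J.

Variance along critical path = 0.111 + 0.444 + 0.111 + 4.000 + 0.111 = 4.778; σ = √4.778 = 2.186 days.
Z = (49 − 48) / 2.186 = 0.457
P(T ≤ 49) = Φ(0.457) ≈ 0.676

0.676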